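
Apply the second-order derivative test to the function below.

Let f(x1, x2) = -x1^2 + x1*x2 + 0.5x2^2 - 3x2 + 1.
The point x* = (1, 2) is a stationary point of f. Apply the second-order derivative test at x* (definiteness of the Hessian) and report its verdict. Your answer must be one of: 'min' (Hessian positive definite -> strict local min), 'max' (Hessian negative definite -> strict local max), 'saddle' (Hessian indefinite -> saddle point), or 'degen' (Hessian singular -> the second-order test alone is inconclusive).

Compute the Hessian H = grad^2 f:
  H = [[-2, 1], [1, 1]]
Verify stationarity: grad f(x*) = H x* + g = (0, 0).
Eigenvalues of H: -2.3028, 1.3028.
Eigenvalues have mixed signs, so H is indefinite -> x* is a saddle point.

saddle


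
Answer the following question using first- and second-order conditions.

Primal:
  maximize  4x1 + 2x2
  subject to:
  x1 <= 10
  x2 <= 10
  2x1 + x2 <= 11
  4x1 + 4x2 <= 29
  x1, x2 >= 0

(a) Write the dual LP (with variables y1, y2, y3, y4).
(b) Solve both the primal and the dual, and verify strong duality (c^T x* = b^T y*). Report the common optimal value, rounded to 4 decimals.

The standard primal-dual pair for 'max c^T x s.t. A x <= b, x >= 0' is:
  Dual:  min b^T y  s.t.  A^T y >= c,  y >= 0.

So the dual LP is:
  minimize  10y1 + 10y2 + 11y3 + 29y4
  subject to:
    y1 + 2y3 + 4y4 >= 4
    y2 + y3 + 4y4 >= 2
    y1, y2, y3, y4 >= 0

Solving the primal: x* = (3.75, 3.5).
  primal value c^T x* = 22.
Solving the dual: y* = (0, 0, 2, 0).
  dual value b^T y* = 22.
Strong duality: c^T x* = b^T y*. Confirmed.

22


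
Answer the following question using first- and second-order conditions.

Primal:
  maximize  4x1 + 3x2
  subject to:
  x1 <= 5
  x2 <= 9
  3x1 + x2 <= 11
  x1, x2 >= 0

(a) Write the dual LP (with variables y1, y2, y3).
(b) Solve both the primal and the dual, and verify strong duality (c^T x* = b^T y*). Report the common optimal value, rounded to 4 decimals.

The standard primal-dual pair for 'max c^T x s.t. A x <= b, x >= 0' is:
  Dual:  min b^T y  s.t.  A^T y >= c,  y >= 0.

So the dual LP is:
  minimize  5y1 + 9y2 + 11y3
  subject to:
    y1 + 3y3 >= 4
    y2 + y3 >= 3
    y1, y2, y3 >= 0

Solving the primal: x* = (0.6667, 9).
  primal value c^T x* = 29.6667.
Solving the dual: y* = (0, 1.6667, 1.3333).
  dual value b^T y* = 29.6667.
Strong duality: c^T x* = b^T y*. Confirmed.

29.6667


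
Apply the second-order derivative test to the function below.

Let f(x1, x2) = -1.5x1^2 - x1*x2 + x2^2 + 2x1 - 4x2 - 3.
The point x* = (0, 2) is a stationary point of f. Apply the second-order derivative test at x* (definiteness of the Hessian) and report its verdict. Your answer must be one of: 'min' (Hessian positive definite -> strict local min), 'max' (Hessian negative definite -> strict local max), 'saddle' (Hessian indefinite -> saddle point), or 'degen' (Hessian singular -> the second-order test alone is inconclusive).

Compute the Hessian H = grad^2 f:
  H = [[-3, -1], [-1, 2]]
Verify stationarity: grad f(x*) = H x* + g = (0, 0).
Eigenvalues of H: -3.1926, 2.1926.
Eigenvalues have mixed signs, so H is indefinite -> x* is a saddle point.

saddle


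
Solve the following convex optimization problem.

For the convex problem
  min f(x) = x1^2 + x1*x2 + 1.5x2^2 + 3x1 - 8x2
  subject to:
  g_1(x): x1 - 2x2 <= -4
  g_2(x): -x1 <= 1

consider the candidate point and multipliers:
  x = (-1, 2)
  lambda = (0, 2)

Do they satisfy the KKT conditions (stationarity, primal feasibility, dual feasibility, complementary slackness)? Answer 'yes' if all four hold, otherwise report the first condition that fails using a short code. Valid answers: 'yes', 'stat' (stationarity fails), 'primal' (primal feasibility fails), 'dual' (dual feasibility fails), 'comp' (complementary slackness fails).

Gradient of f: grad f(x) = Q x + c = (3, -3)
Constraint values g_i(x) = a_i^T x - b_i:
  g_1((-1, 2)) = -1
  g_2((-1, 2)) = 0
Stationarity residual: grad f(x) + sum_i lambda_i a_i = (1, -3)
  -> stationarity FAILS
Primal feasibility (all g_i <= 0): OK
Dual feasibility (all lambda_i >= 0): OK
Complementary slackness (lambda_i * g_i(x) = 0 for all i): OK

Verdict: the first failing condition is stationarity -> stat.

stat


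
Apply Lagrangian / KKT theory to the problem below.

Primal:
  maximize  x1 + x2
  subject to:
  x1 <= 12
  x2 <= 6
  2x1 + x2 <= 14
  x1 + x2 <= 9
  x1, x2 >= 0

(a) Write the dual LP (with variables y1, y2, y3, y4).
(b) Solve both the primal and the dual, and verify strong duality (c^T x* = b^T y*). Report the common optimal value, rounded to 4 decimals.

The standard primal-dual pair for 'max c^T x s.t. A x <= b, x >= 0' is:
  Dual:  min b^T y  s.t.  A^T y >= c,  y >= 0.

So the dual LP is:
  minimize  12y1 + 6y2 + 14y3 + 9y4
  subject to:
    y1 + 2y3 + y4 >= 1
    y2 + y3 + y4 >= 1
    y1, y2, y3, y4 >= 0

Solving the primal: x* = (5, 4).
  primal value c^T x* = 9.
Solving the dual: y* = (0, 0, 0, 1).
  dual value b^T y* = 9.
Strong duality: c^T x* = b^T y*. Confirmed.

9


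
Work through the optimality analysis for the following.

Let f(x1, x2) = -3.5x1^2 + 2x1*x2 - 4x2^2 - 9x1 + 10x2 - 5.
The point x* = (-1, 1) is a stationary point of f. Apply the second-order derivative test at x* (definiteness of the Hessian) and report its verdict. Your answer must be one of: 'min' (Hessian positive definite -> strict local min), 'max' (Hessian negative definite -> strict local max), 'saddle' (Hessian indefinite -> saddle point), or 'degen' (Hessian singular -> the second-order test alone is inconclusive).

Compute the Hessian H = grad^2 f:
  H = [[-7, 2], [2, -8]]
Verify stationarity: grad f(x*) = H x* + g = (0, 0).
Eigenvalues of H: -9.5616, -5.4384.
Both eigenvalues < 0, so H is negative definite -> x* is a strict local max.

max


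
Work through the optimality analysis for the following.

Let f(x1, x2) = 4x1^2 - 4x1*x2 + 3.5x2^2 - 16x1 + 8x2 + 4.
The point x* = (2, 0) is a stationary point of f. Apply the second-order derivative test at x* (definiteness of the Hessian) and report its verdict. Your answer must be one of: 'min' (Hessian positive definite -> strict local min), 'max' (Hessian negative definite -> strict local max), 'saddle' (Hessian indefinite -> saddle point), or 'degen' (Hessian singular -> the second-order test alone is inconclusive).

Compute the Hessian H = grad^2 f:
  H = [[8, -4], [-4, 7]]
Verify stationarity: grad f(x*) = H x* + g = (0, 0).
Eigenvalues of H: 3.4689, 11.5311.
Both eigenvalues > 0, so H is positive definite -> x* is a strict local min.

min


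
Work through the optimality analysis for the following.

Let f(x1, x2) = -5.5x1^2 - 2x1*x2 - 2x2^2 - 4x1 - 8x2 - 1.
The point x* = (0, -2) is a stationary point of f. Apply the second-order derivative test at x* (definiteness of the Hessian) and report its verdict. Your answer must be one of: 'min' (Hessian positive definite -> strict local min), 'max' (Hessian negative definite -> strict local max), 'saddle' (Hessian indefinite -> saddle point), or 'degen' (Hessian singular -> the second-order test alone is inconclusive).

Compute the Hessian H = grad^2 f:
  H = [[-11, -2], [-2, -4]]
Verify stationarity: grad f(x*) = H x* + g = (0, 0).
Eigenvalues of H: -11.5311, -3.4689.
Both eigenvalues < 0, so H is negative definite -> x* is a strict local max.

max


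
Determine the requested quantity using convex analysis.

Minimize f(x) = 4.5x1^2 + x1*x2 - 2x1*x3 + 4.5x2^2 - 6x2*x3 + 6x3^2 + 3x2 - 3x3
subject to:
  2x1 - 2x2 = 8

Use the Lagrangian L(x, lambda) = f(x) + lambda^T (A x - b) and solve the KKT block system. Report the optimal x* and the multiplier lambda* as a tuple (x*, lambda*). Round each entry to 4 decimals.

Form the Lagrangian:
  L(x, lambda) = (1/2) x^T Q x + c^T x + lambda^T (A x - b)
Stationarity (grad_x L = 0): Q x + c + A^T lambda = 0.
Primal feasibility: A x = b.

This gives the KKT block system:
  [ Q   A^T ] [ x     ]   [-c ]
  [ A    0  ] [ lambda ] = [ b ]

Solving the linear system:
  x*      = (1.5682, -2.4318, -0.7045)
  lambda* = (-6.5455)
  f(x*)   = 23.5909

x* = (1.5682, -2.4318, -0.7045), lambda* = (-6.5455)


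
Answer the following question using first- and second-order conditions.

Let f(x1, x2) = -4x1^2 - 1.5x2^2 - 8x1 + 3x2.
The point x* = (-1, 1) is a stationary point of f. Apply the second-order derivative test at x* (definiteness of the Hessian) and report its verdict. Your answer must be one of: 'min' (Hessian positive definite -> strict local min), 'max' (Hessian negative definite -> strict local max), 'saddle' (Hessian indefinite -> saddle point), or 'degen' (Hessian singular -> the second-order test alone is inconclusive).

Compute the Hessian H = grad^2 f:
  H = [[-8, 0], [0, -3]]
Verify stationarity: grad f(x*) = H x* + g = (0, 0).
Eigenvalues of H: -8, -3.
Both eigenvalues < 0, so H is negative definite -> x* is a strict local max.

max


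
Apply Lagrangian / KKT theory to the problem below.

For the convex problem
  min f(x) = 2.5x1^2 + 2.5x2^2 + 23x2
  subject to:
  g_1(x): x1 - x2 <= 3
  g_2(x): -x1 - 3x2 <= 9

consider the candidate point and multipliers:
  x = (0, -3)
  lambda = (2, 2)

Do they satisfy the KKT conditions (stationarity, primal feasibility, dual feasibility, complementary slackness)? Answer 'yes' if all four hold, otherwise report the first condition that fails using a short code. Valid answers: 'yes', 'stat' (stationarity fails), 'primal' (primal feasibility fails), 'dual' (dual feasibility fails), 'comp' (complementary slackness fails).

Gradient of f: grad f(x) = Q x + c = (0, 8)
Constraint values g_i(x) = a_i^T x - b_i:
  g_1((0, -3)) = 0
  g_2((0, -3)) = 0
Stationarity residual: grad f(x) + sum_i lambda_i a_i = (0, 0)
  -> stationarity OK
Primal feasibility (all g_i <= 0): OK
Dual feasibility (all lambda_i >= 0): OK
Complementary slackness (lambda_i * g_i(x) = 0 for all i): OK

Verdict: yes, KKT holds.

yes


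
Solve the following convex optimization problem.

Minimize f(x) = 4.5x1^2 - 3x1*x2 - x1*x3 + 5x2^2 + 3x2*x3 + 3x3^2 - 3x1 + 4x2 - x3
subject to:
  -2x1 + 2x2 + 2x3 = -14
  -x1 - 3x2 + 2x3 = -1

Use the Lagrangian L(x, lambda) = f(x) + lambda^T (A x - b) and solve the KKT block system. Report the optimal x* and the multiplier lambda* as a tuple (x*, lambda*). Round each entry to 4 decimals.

Form the Lagrangian:
  L(x, lambda) = (1/2) x^T Q x + c^T x + lambda^T (A x - b)
Stationarity (grad_x L = 0): Q x + c + A^T lambda = 0.
Primal feasibility: A x = b.

This gives the KKT block system:
  [ Q   A^T ] [ x     ]   [-c ]
  [ A    0  ] [ lambda ] = [ b ]

Solving the linear system:
  x*      = (2.2807, -2.1439, -2.5754)
  lambda* = (13.9509, -1.3684)
  f(x*)   = 90.5509

x* = (2.2807, -2.1439, -2.5754), lambda* = (13.9509, -1.3684)


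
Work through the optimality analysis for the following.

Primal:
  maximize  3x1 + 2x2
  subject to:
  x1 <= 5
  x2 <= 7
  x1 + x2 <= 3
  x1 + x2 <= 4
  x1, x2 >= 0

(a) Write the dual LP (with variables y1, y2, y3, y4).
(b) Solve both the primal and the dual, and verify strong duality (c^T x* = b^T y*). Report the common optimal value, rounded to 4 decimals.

The standard primal-dual pair for 'max c^T x s.t. A x <= b, x >= 0' is:
  Dual:  min b^T y  s.t.  A^T y >= c,  y >= 0.

So the dual LP is:
  minimize  5y1 + 7y2 + 3y3 + 4y4
  subject to:
    y1 + y3 + y4 >= 3
    y2 + y3 + y4 >= 2
    y1, y2, y3, y4 >= 0

Solving the primal: x* = (3, 0).
  primal value c^T x* = 9.
Solving the dual: y* = (0, 0, 3, 0).
  dual value b^T y* = 9.
Strong duality: c^T x* = b^T y*. Confirmed.

9


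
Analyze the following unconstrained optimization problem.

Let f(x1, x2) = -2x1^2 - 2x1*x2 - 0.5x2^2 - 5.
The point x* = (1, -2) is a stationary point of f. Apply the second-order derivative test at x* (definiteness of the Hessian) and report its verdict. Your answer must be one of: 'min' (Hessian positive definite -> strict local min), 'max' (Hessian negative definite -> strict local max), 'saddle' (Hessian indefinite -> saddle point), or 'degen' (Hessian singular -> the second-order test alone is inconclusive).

Compute the Hessian H = grad^2 f:
  H = [[-4, -2], [-2, -1]]
Verify stationarity: grad f(x*) = H x* + g = (0, 0).
Eigenvalues of H: -5, 0.
H has a zero eigenvalue (singular; negative semidefinite but not definite), so H is neither positive definite, negative definite, nor indefinite. The second-order test alone is inconclusive -> degen.
(Indeed, f is constant along the null direction of H through x*, so x* is not a strict local extremum.)

degen


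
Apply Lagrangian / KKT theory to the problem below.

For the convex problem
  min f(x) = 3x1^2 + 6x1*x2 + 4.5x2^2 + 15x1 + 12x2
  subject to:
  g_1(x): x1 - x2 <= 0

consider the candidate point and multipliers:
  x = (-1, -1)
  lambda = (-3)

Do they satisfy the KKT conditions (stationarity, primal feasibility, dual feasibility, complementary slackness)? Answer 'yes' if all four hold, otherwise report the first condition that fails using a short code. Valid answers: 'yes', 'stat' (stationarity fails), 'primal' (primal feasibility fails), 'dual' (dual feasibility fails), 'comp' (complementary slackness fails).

Gradient of f: grad f(x) = Q x + c = (3, -3)
Constraint values g_i(x) = a_i^T x - b_i:
  g_1((-1, -1)) = 0
Stationarity residual: grad f(x) + sum_i lambda_i a_i = (0, 0)
  -> stationarity OK
Primal feasibility (all g_i <= 0): OK
Dual feasibility (all lambda_i >= 0): FAILS
Complementary slackness (lambda_i * g_i(x) = 0 for all i): OK

Verdict: the first failing condition is dual_feasibility -> dual.

dual


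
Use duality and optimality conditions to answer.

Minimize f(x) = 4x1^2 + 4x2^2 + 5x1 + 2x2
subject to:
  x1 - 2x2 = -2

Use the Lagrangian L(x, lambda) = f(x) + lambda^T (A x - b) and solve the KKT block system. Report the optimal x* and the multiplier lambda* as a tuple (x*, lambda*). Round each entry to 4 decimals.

Form the Lagrangian:
  L(x, lambda) = (1/2) x^T Q x + c^T x + lambda^T (A x - b)
Stationarity (grad_x L = 0): Q x + c + A^T lambda = 0.
Primal feasibility: A x = b.

This gives the KKT block system:
  [ Q   A^T ] [ x     ]   [-c ]
  [ A    0  ] [ lambda ] = [ b ]

Solving the linear system:
  x*      = (-1, 0.5)
  lambda* = (3)
  f(x*)   = 1

x* = (-1, 0.5), lambda* = (3)


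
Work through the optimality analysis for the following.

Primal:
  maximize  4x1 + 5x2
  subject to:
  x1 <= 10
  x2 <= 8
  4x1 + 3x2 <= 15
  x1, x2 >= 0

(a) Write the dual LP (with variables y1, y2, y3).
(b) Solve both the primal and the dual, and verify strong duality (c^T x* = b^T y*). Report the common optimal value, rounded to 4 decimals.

The standard primal-dual pair for 'max c^T x s.t. A x <= b, x >= 0' is:
  Dual:  min b^T y  s.t.  A^T y >= c,  y >= 0.

So the dual LP is:
  minimize  10y1 + 8y2 + 15y3
  subject to:
    y1 + 4y3 >= 4
    y2 + 3y3 >= 5
    y1, y2, y3 >= 0

Solving the primal: x* = (0, 5).
  primal value c^T x* = 25.
Solving the dual: y* = (0, 0, 1.6667).
  dual value b^T y* = 25.
Strong duality: c^T x* = b^T y*. Confirmed.

25


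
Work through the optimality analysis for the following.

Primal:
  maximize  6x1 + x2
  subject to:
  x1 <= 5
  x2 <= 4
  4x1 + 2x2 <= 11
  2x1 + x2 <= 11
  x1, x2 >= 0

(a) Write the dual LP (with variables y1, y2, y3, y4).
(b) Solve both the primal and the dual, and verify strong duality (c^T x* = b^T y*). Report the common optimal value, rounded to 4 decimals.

The standard primal-dual pair for 'max c^T x s.t. A x <= b, x >= 0' is:
  Dual:  min b^T y  s.t.  A^T y >= c,  y >= 0.

So the dual LP is:
  minimize  5y1 + 4y2 + 11y3 + 11y4
  subject to:
    y1 + 4y3 + 2y4 >= 6
    y2 + 2y3 + y4 >= 1
    y1, y2, y3, y4 >= 0

Solving the primal: x* = (2.75, 0).
  primal value c^T x* = 16.5.
Solving the dual: y* = (0, 0, 1.5, 0).
  dual value b^T y* = 16.5.
Strong duality: c^T x* = b^T y*. Confirmed.

16.5


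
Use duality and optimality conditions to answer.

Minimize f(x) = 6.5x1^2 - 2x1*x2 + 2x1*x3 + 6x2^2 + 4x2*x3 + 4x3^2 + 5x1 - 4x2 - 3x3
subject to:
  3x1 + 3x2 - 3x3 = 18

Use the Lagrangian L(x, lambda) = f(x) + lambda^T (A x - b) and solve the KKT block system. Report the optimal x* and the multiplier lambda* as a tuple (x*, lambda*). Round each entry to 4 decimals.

Form the Lagrangian:
  L(x, lambda) = (1/2) x^T Q x + c^T x + lambda^T (A x - b)
Stationarity (grad_x L = 0): Q x + c + A^T lambda = 0.
Primal feasibility: A x = b.

This gives the KKT block system:
  [ Q   A^T ] [ x     ]   [-c ]
  [ A    0  ] [ lambda ] = [ b ]

Solving the linear system:
  x*      = (1.2158, 2.3004, -2.4838)
  lambda* = (-3.7458)
  f(x*)   = 35.8768

x* = (1.2158, 2.3004, -2.4838), lambda* = (-3.7458)


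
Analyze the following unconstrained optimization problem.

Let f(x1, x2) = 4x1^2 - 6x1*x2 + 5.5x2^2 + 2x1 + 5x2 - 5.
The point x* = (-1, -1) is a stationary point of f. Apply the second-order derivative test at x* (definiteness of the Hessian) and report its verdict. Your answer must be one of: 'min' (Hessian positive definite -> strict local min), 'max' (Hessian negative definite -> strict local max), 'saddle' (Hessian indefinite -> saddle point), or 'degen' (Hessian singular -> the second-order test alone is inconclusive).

Compute the Hessian H = grad^2 f:
  H = [[8, -6], [-6, 11]]
Verify stationarity: grad f(x*) = H x* + g = (0, 0).
Eigenvalues of H: 3.3153, 15.6847.
Both eigenvalues > 0, so H is positive definite -> x* is a strict local min.

min


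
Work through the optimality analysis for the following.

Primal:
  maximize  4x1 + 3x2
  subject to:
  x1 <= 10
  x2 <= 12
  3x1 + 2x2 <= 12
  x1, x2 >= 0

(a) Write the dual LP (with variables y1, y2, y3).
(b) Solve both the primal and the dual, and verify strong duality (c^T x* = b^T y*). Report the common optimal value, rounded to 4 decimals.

The standard primal-dual pair for 'max c^T x s.t. A x <= b, x >= 0' is:
  Dual:  min b^T y  s.t.  A^T y >= c,  y >= 0.

So the dual LP is:
  minimize  10y1 + 12y2 + 12y3
  subject to:
    y1 + 3y3 >= 4
    y2 + 2y3 >= 3
    y1, y2, y3 >= 0

Solving the primal: x* = (0, 6).
  primal value c^T x* = 18.
Solving the dual: y* = (0, 0, 1.5).
  dual value b^T y* = 18.
Strong duality: c^T x* = b^T y*. Confirmed.

18


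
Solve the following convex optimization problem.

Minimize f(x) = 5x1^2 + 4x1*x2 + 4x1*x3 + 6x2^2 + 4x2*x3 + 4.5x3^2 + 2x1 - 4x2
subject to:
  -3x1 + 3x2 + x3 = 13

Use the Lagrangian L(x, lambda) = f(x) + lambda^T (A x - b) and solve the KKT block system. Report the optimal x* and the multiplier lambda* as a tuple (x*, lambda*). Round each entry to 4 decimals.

Form the Lagrangian:
  L(x, lambda) = (1/2) x^T Q x + c^T x + lambda^T (A x - b)
Stationarity (grad_x L = 0): Q x + c + A^T lambda = 0.
Primal feasibility: A x = b.

This gives the KKT block system:
  [ Q   A^T ] [ x     ]   [-c ]
  [ A    0  ] [ lambda ] = [ b ]

Solving the linear system:
  x*      = (-2.3001, 1.8245, 0.6261)
  lambda* = (-3.7328)
  f(x*)   = 18.3141

x* = (-2.3001, 1.8245, 0.6261), lambda* = (-3.7328)


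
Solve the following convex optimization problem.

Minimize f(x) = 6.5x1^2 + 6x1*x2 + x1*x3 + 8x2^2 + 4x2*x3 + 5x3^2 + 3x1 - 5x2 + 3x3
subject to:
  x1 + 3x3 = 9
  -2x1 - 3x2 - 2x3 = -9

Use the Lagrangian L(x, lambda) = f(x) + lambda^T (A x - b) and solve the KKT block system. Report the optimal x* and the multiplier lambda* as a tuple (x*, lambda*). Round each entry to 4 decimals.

Form the Lagrangian:
  L(x, lambda) = (1/2) x^T Q x + c^T x + lambda^T (A x - b)
Stationarity (grad_x L = 0): Q x + c + A^T lambda = 0.
Primal feasibility: A x = b.

This gives the KKT block system:
  [ Q   A^T ] [ x     ]   [-c ]
  [ A    0  ] [ lambda ] = [ b ]

Solving the linear system:
  x*      = (0.8474, 0.6234, 2.7175)
  lambda* = (-6.5213, 6.9762)
  f(x*)   = 64.5278

x* = (0.8474, 0.6234, 2.7175), lambda* = (-6.5213, 6.9762)


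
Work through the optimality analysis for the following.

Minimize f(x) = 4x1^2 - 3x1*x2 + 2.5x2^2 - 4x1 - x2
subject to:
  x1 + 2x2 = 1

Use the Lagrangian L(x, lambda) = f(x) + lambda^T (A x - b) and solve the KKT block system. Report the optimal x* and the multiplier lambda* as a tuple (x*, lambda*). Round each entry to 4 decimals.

Form the Lagrangian:
  L(x, lambda) = (1/2) x^T Q x + c^T x + lambda^T (A x - b)
Stationarity (grad_x L = 0): Q x + c + A^T lambda = 0.
Primal feasibility: A x = b.

This gives the KKT block system:
  [ Q   A^T ] [ x     ]   [-c ]
  [ A    0  ] [ lambda ] = [ b ]

Solving the linear system:
  x*      = (0.5102, 0.2449)
  lambda* = (0.6531)
  f(x*)   = -1.4694

x* = (0.5102, 0.2449), lambda* = (0.6531)


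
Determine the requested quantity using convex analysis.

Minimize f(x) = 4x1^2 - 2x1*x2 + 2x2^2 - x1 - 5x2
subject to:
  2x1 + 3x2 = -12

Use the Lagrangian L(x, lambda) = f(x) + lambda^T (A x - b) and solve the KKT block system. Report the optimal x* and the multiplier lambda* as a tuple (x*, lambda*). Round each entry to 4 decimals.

Form the Lagrangian:
  L(x, lambda) = (1/2) x^T Q x + c^T x + lambda^T (A x - b)
Stationarity (grad_x L = 0): Q x + c + A^T lambda = 0.
Primal feasibility: A x = b.

This gives the KKT block system:
  [ Q   A^T ] [ x     ]   [-c ]
  [ A    0  ] [ lambda ] = [ b ]

Solving the linear system:
  x*      = (-1.6875, -2.875)
  lambda* = (4.375)
  f(x*)   = 34.2812

x* = (-1.6875, -2.875), lambda* = (4.375)


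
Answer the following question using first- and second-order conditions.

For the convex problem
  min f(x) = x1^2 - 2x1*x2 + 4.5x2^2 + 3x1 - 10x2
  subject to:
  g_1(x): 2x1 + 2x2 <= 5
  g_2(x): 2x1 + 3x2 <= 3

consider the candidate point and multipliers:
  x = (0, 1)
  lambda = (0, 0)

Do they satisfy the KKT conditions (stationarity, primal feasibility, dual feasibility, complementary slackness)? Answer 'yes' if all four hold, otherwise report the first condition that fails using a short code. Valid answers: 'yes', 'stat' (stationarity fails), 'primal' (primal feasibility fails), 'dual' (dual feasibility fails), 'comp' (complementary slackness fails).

Gradient of f: grad f(x) = Q x + c = (1, -1)
Constraint values g_i(x) = a_i^T x - b_i:
  g_1((0, 1)) = -3
  g_2((0, 1)) = 0
Stationarity residual: grad f(x) + sum_i lambda_i a_i = (1, -1)
  -> stationarity FAILS
Primal feasibility (all g_i <= 0): OK
Dual feasibility (all lambda_i >= 0): OK
Complementary slackness (lambda_i * g_i(x) = 0 for all i): OK

Verdict: the first failing condition is stationarity -> stat.

stat


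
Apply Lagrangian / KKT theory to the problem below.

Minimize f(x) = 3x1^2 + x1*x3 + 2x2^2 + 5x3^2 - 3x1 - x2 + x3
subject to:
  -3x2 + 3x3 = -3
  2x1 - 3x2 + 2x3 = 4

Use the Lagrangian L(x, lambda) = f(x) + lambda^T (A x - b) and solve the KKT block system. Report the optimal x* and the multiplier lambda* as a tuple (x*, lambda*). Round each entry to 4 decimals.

Form the Lagrangian:
  L(x, lambda) = (1/2) x^T Q x + c^T x + lambda^T (A x - b)
Stationarity (grad_x L = 0): Q x + c + A^T lambda = 0.
Primal feasibility: A x = b.

This gives the KKT block system:
  [ Q   A^T ] [ x     ]   [-c ]
  [ A    0  ] [ lambda ] = [ b ]

Solving the linear system:
  x*      = (3, 0, -1)
  lambda* = (6.6667, -7)
  f(x*)   = 19

x* = (3, 0, -1), lambda* = (6.6667, -7)


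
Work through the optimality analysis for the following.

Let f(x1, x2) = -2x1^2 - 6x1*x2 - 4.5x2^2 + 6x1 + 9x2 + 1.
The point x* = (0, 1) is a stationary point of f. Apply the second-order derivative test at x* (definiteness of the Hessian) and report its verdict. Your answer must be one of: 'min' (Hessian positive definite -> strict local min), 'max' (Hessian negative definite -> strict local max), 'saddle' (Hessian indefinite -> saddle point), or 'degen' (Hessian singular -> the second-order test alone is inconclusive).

Compute the Hessian H = grad^2 f:
  H = [[-4, -6], [-6, -9]]
Verify stationarity: grad f(x*) = H x* + g = (0, 0).
Eigenvalues of H: -13, 0.
H has a zero eigenvalue (singular; negative semidefinite but not definite), so H is neither positive definite, negative definite, nor indefinite. The second-order test alone is inconclusive -> degen.
(Indeed, f is constant along the null direction of H through x*, so x* is not a strict local extremum.)

degen


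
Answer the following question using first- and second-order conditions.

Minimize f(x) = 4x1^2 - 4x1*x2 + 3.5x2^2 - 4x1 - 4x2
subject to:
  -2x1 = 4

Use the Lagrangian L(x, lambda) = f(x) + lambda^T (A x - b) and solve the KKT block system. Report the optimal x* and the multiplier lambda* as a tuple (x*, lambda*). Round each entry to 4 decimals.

Form the Lagrangian:
  L(x, lambda) = (1/2) x^T Q x + c^T x + lambda^T (A x - b)
Stationarity (grad_x L = 0): Q x + c + A^T lambda = 0.
Primal feasibility: A x = b.

This gives the KKT block system:
  [ Q   A^T ] [ x     ]   [-c ]
  [ A    0  ] [ lambda ] = [ b ]

Solving the linear system:
  x*      = (-2, -0.5714)
  lambda* = (-8.8571)
  f(x*)   = 22.8571

x* = (-2, -0.5714), lambda* = (-8.8571)


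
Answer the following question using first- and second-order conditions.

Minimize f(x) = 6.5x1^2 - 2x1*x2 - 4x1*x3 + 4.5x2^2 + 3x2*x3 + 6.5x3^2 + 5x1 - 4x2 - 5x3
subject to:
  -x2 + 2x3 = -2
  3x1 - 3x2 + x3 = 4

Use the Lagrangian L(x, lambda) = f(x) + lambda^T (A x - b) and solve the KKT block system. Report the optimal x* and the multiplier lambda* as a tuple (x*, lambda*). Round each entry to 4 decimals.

Form the Lagrangian:
  L(x, lambda) = (1/2) x^T Q x + c^T x + lambda^T (A x - b)
Stationarity (grad_x L = 0): Q x + c + A^T lambda = 0.
Primal feasibility: A x = b.

This gives the KKT block system:
  [ Q   A^T ] [ x     ]   [-c ]
  [ A    0  ] [ lambda ] = [ b ]

Solving the linear system:
  x*      = (1.53, -0.164, -1.082)
  lambda* = (17.7634, -9.8486)
  f(x*)   = 44.3186

x* = (1.53, -0.164, -1.082), lambda* = (17.7634, -9.8486)


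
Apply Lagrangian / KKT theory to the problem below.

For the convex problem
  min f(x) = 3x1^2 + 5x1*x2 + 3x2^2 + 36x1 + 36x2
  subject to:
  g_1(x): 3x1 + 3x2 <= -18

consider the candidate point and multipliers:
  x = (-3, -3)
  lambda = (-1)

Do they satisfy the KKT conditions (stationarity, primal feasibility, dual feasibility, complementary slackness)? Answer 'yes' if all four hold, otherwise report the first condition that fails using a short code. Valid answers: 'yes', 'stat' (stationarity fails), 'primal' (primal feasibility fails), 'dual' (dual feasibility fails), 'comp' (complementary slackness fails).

Gradient of f: grad f(x) = Q x + c = (3, 3)
Constraint values g_i(x) = a_i^T x - b_i:
  g_1((-3, -3)) = 0
Stationarity residual: grad f(x) + sum_i lambda_i a_i = (0, 0)
  -> stationarity OK
Primal feasibility (all g_i <= 0): OK
Dual feasibility (all lambda_i >= 0): FAILS
Complementary slackness (lambda_i * g_i(x) = 0 for all i): OK

Verdict: the first failing condition is dual_feasibility -> dual.

dual


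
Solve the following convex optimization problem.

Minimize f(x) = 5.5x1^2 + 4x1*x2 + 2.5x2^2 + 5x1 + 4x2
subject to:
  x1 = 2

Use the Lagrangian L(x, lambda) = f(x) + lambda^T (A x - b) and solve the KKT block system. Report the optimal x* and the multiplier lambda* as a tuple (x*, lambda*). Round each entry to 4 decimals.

Form the Lagrangian:
  L(x, lambda) = (1/2) x^T Q x + c^T x + lambda^T (A x - b)
Stationarity (grad_x L = 0): Q x + c + A^T lambda = 0.
Primal feasibility: A x = b.

This gives the KKT block system:
  [ Q   A^T ] [ x     ]   [-c ]
  [ A    0  ] [ lambda ] = [ b ]

Solving the linear system:
  x*      = (2, -2.4)
  lambda* = (-17.4)
  f(x*)   = 17.6

x* = (2, -2.4), lambda* = (-17.4)


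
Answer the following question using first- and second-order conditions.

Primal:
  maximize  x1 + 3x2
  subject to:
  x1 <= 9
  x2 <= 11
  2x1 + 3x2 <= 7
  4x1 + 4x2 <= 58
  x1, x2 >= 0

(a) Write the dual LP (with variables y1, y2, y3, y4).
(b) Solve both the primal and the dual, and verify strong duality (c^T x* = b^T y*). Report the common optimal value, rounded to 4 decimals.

The standard primal-dual pair for 'max c^T x s.t. A x <= b, x >= 0' is:
  Dual:  min b^T y  s.t.  A^T y >= c,  y >= 0.

So the dual LP is:
  minimize  9y1 + 11y2 + 7y3 + 58y4
  subject to:
    y1 + 2y3 + 4y4 >= 1
    y2 + 3y3 + 4y4 >= 3
    y1, y2, y3, y4 >= 0

Solving the primal: x* = (0, 2.3333).
  primal value c^T x* = 7.
Solving the dual: y* = (0, 0, 1, 0).
  dual value b^T y* = 7.
Strong duality: c^T x* = b^T y*. Confirmed.

7


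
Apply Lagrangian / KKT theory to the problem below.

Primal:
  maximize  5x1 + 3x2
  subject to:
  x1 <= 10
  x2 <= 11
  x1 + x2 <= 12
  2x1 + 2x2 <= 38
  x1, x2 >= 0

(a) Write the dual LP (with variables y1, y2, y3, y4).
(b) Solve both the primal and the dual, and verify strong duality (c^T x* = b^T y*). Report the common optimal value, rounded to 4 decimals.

The standard primal-dual pair for 'max c^T x s.t. A x <= b, x >= 0' is:
  Dual:  min b^T y  s.t.  A^T y >= c,  y >= 0.

So the dual LP is:
  minimize  10y1 + 11y2 + 12y3 + 38y4
  subject to:
    y1 + y3 + 2y4 >= 5
    y2 + y3 + 2y4 >= 3
    y1, y2, y3, y4 >= 0

Solving the primal: x* = (10, 2).
  primal value c^T x* = 56.
Solving the dual: y* = (2, 0, 3, 0).
  dual value b^T y* = 56.
Strong duality: c^T x* = b^T y*. Confirmed.

56


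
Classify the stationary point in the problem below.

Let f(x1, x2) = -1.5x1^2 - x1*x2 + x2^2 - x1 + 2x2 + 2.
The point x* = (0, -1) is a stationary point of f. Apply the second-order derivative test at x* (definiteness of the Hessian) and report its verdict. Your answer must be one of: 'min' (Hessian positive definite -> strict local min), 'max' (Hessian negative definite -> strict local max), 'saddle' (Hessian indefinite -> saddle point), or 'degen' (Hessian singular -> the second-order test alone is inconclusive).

Compute the Hessian H = grad^2 f:
  H = [[-3, -1], [-1, 2]]
Verify stationarity: grad f(x*) = H x* + g = (0, 0).
Eigenvalues of H: -3.1926, 2.1926.
Eigenvalues have mixed signs, so H is indefinite -> x* is a saddle point.

saddle


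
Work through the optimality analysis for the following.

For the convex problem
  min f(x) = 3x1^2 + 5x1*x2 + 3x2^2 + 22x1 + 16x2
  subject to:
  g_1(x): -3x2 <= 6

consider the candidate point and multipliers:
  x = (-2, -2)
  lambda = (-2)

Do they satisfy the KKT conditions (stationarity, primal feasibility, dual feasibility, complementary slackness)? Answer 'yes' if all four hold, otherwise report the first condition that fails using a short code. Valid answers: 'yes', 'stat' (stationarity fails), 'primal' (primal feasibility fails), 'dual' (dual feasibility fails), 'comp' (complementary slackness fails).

Gradient of f: grad f(x) = Q x + c = (0, -6)
Constraint values g_i(x) = a_i^T x - b_i:
  g_1((-2, -2)) = 0
Stationarity residual: grad f(x) + sum_i lambda_i a_i = (0, 0)
  -> stationarity OK
Primal feasibility (all g_i <= 0): OK
Dual feasibility (all lambda_i >= 0): FAILS
Complementary slackness (lambda_i * g_i(x) = 0 for all i): OK

Verdict: the first failing condition is dual_feasibility -> dual.

dual


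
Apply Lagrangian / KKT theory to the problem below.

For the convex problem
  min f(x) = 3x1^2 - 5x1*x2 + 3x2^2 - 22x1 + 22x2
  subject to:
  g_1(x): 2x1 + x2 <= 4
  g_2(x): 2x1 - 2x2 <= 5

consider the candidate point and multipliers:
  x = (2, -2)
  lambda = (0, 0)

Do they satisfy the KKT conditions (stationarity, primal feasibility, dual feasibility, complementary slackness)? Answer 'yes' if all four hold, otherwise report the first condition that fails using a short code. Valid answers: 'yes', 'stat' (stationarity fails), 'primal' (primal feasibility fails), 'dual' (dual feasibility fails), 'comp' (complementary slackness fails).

Gradient of f: grad f(x) = Q x + c = (0, 0)
Constraint values g_i(x) = a_i^T x - b_i:
  g_1((2, -2)) = -2
  g_2((2, -2)) = 3
Stationarity residual: grad f(x) + sum_i lambda_i a_i = (0, 0)
  -> stationarity OK
Primal feasibility (all g_i <= 0): FAILS
Dual feasibility (all lambda_i >= 0): OK
Complementary slackness (lambda_i * g_i(x) = 0 for all i): OK

Verdict: the first failing condition is primal_feasibility -> primal.

primal


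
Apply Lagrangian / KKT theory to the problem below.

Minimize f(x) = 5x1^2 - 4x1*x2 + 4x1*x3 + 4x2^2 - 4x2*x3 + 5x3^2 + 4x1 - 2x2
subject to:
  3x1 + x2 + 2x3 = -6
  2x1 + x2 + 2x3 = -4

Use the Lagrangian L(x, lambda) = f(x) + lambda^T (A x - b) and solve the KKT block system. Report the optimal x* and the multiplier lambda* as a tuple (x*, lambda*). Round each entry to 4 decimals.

Form the Lagrangian:
  L(x, lambda) = (1/2) x^T Q x + c^T x + lambda^T (A x - b)
Stationarity (grad_x L = 0): Q x + c + A^T lambda = 0.
Primal feasibility: A x = b.

This gives the KKT block system:
  [ Q   A^T ] [ x     ]   [-c ]
  [ A    0  ] [ lambda ] = [ b ]

Solving the linear system:
  x*      = (-2, -0.6897, 0.3448)
  lambda* = (10.069, -9.1724)
  f(x*)   = 8.5517

x* = (-2, -0.6897, 0.3448), lambda* = (10.069, -9.1724)


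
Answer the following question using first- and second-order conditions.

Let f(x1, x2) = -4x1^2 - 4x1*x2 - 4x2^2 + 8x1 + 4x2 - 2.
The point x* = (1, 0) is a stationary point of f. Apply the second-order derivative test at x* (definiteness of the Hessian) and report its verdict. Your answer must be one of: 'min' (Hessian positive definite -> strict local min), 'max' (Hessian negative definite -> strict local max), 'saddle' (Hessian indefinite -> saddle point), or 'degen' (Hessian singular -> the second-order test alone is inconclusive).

Compute the Hessian H = grad^2 f:
  H = [[-8, -4], [-4, -8]]
Verify stationarity: grad f(x*) = H x* + g = (0, 0).
Eigenvalues of H: -12, -4.
Both eigenvalues < 0, so H is negative definite -> x* is a strict local max.

max


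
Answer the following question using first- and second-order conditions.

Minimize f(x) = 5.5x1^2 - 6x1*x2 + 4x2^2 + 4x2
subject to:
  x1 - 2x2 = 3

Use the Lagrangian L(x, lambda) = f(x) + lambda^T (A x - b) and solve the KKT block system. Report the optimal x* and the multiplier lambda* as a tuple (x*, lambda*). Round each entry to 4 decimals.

Form the Lagrangian:
  L(x, lambda) = (1/2) x^T Q x + c^T x + lambda^T (A x - b)
Stationarity (grad_x L = 0): Q x + c + A^T lambda = 0.
Primal feasibility: A x = b.

This gives the KKT block system:
  [ Q   A^T ] [ x     ]   [-c ]
  [ A    0  ] [ lambda ] = [ b ]

Solving the linear system:
  x*      = (-0.7143, -1.8571)
  lambda* = (-3.2857)
  f(x*)   = 1.2143

x* = (-0.7143, -1.8571), lambda* = (-3.2857)


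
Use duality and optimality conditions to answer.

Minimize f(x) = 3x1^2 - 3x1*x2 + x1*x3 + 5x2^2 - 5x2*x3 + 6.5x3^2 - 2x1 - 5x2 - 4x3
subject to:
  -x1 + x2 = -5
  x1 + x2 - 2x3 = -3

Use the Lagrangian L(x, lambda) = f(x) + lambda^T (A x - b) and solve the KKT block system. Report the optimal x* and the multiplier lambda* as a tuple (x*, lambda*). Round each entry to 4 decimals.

Form the Lagrangian:
  L(x, lambda) = (1/2) x^T Q x + c^T x + lambda^T (A x - b)
Stationarity (grad_x L = 0): Q x + c + A^T lambda = 0.
Primal feasibility: A x = b.

This gives the KKT block system:
  [ Q   A^T ] [ x     ]   [-c ]
  [ A    0  ] [ lambda ] = [ b ]

Solving the linear system:
  x*      = (2, -3, 1)
  lambda* = (33, 13)
  f(x*)   = 105.5

x* = (2, -3, 1), lambda* = (33, 13)


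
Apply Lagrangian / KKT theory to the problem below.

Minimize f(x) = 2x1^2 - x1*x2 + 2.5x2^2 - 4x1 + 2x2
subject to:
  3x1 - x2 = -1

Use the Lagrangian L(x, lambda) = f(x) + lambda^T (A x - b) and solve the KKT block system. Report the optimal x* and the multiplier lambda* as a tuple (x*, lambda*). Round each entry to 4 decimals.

Form the Lagrangian:
  L(x, lambda) = (1/2) x^T Q x + c^T x + lambda^T (A x - b)
Stationarity (grad_x L = 0): Q x + c + A^T lambda = 0.
Primal feasibility: A x = b.

This gives the KKT block system:
  [ Q   A^T ] [ x     ]   [-c ]
  [ A    0  ] [ lambda ] = [ b ]

Solving the linear system:
  x*      = (-0.3721, -0.1163)
  lambda* = (1.7907)
  f(x*)   = 1.5233

x* = (-0.3721, -0.1163), lambda* = (1.7907)


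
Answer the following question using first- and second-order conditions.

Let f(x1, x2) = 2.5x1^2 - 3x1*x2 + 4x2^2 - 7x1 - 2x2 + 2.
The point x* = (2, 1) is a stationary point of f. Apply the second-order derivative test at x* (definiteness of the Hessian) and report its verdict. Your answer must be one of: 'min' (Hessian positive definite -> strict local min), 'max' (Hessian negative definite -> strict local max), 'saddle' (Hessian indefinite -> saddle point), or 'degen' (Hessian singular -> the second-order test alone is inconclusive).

Compute the Hessian H = grad^2 f:
  H = [[5, -3], [-3, 8]]
Verify stationarity: grad f(x*) = H x* + g = (0, 0).
Eigenvalues of H: 3.1459, 9.8541.
Both eigenvalues > 0, so H is positive definite -> x* is a strict local min.

min


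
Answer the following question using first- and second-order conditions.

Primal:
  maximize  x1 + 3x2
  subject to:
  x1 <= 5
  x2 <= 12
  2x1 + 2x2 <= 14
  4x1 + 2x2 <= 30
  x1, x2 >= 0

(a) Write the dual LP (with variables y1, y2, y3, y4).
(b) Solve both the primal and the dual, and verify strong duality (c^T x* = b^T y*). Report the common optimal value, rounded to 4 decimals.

The standard primal-dual pair for 'max c^T x s.t. A x <= b, x >= 0' is:
  Dual:  min b^T y  s.t.  A^T y >= c,  y >= 0.

So the dual LP is:
  minimize  5y1 + 12y2 + 14y3 + 30y4
  subject to:
    y1 + 2y3 + 4y4 >= 1
    y2 + 2y3 + 2y4 >= 3
    y1, y2, y3, y4 >= 0

Solving the primal: x* = (0, 7).
  primal value c^T x* = 21.
Solving the dual: y* = (0, 0, 1.5, 0).
  dual value b^T y* = 21.
Strong duality: c^T x* = b^T y*. Confirmed.

21


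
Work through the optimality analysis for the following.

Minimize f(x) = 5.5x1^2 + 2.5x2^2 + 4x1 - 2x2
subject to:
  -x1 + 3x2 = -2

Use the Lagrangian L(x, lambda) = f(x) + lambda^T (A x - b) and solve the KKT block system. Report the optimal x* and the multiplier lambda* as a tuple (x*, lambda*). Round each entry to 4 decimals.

Form the Lagrangian:
  L(x, lambda) = (1/2) x^T Q x + c^T x + lambda^T (A x - b)
Stationarity (grad_x L = 0): Q x + c + A^T lambda = 0.
Primal feasibility: A x = b.

This gives the KKT block system:
  [ Q   A^T ] [ x     ]   [-c ]
  [ A    0  ] [ lambda ] = [ b ]

Solving the linear system:
  x*      = (-0.1923, -0.7308)
  lambda* = (1.8846)
  f(x*)   = 2.2308

x* = (-0.1923, -0.7308), lambda* = (1.8846)


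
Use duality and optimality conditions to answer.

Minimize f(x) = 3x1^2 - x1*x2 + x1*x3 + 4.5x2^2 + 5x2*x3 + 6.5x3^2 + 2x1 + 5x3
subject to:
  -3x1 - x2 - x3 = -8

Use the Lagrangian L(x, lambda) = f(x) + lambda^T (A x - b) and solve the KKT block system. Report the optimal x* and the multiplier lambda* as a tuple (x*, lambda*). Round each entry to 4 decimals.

Form the Lagrangian:
  L(x, lambda) = (1/2) x^T Q x + c^T x + lambda^T (A x - b)
Stationarity (grad_x L = 0): Q x + c + A^T lambda = 0.
Primal feasibility: A x = b.

This gives the KKT block system:
  [ Q   A^T ] [ x     ]   [-c ]
  [ A    0  ] [ lambda ] = [ b ]

Solving the linear system:
  x*      = (2.4848, 1.1946, -0.6489)
  lambda* = (5.0217)
  f(x*)   = 20.9495

x* = (2.4848, 1.1946, -0.6489), lambda* = (5.0217)


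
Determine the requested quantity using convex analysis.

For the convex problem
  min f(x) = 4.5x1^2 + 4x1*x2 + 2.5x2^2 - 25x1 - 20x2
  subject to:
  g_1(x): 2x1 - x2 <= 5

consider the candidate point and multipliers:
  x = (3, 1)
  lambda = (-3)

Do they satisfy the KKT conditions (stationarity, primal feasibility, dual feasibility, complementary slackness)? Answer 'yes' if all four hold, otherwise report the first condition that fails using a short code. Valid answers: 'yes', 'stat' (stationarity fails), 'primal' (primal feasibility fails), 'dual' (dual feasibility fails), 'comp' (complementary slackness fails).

Gradient of f: grad f(x) = Q x + c = (6, -3)
Constraint values g_i(x) = a_i^T x - b_i:
  g_1((3, 1)) = 0
Stationarity residual: grad f(x) + sum_i lambda_i a_i = (0, 0)
  -> stationarity OK
Primal feasibility (all g_i <= 0): OK
Dual feasibility (all lambda_i >= 0): FAILS
Complementary slackness (lambda_i * g_i(x) = 0 for all i): OK

Verdict: the first failing condition is dual_feasibility -> dual.

dual


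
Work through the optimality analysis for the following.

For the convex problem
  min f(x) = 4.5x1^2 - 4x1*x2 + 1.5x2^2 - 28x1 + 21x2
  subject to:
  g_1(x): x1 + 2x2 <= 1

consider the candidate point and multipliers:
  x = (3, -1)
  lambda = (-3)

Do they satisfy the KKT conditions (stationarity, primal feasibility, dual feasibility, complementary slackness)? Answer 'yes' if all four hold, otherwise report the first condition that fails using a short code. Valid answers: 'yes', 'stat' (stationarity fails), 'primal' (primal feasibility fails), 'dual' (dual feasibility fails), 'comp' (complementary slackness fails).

Gradient of f: grad f(x) = Q x + c = (3, 6)
Constraint values g_i(x) = a_i^T x - b_i:
  g_1((3, -1)) = 0
Stationarity residual: grad f(x) + sum_i lambda_i a_i = (0, 0)
  -> stationarity OK
Primal feasibility (all g_i <= 0): OK
Dual feasibility (all lambda_i >= 0): FAILS
Complementary slackness (lambda_i * g_i(x) = 0 for all i): OK

Verdict: the first failing condition is dual_feasibility -> dual.

dual
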